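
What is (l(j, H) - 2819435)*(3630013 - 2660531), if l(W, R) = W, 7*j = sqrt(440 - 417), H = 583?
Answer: -2733391482670 + 969482*sqrt(23)/7 ≈ -2.7334e+12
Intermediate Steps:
j = sqrt(23)/7 (j = sqrt(440 - 417)/7 = sqrt(23)/7 ≈ 0.68512)
(l(j, H) - 2819435)*(3630013 - 2660531) = (sqrt(23)/7 - 2819435)*(3630013 - 2660531) = (-2819435 + sqrt(23)/7)*969482 = -2733391482670 + 969482*sqrt(23)/7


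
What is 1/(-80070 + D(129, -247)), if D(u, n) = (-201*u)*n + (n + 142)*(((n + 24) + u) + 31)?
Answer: 1/6331008 ≈ 1.5795e-7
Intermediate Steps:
D(u, n) = (142 + n)*(55 + n + u) - 201*n*u (D(u, n) = -201*n*u + (142 + n)*(((24 + n) + u) + 31) = -201*n*u + (142 + n)*((24 + n + u) + 31) = -201*n*u + (142 + n)*(55 + n + u) = (142 + n)*(55 + n + u) - 201*n*u)
1/(-80070 + D(129, -247)) = 1/(-80070 + (7810 + (-247)² + 142*129 + 197*(-247) - 200*(-247)*129)) = 1/(-80070 + (7810 + 61009 + 18318 - 48659 + 6372600)) = 1/(-80070 + 6411078) = 1/6331008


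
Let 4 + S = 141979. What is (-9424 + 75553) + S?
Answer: 208104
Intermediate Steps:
S = 141975 (S = -4 + 141979 = 141975)
(-9424 + 75553) + S = (-9424 + 75553) + 141975 = 66129 + 141975 = 208104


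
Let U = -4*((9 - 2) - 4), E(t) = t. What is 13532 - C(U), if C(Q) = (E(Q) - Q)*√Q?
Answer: 13532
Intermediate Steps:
U = -12 (U = -4*(7 - 4) = -4*3 = -12)
C(Q) = 0 (C(Q) = (Q - Q)*√Q = 0*√Q = 0)
13532 - C(U) = 13532 - 1*0 = 13532 + 0 = 13532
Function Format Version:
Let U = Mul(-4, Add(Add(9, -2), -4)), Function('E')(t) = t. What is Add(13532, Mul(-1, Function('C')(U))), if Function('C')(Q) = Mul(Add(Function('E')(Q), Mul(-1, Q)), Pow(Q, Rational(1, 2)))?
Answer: 13532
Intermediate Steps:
U = -12 (U = Mul(-4, Add(7, -4)) = Mul(-4, 3) = -12)
Function('C')(Q) = 0 (Function('C')(Q) = Mul(Add(Q, Mul(-1, Q)), Pow(Q, Rational(1, 2))) = Mul(0, Pow(Q, Rational(1, 2))) = 0)
Add(13532, Mul(-1, Function('C')(U))) = Add(13532, Mul(-1, 0)) = Add(13532, 0) = 13532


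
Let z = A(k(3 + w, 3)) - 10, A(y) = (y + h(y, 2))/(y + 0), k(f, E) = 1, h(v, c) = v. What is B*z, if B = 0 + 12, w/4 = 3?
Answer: -96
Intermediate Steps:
w = 12 (w = 4*3 = 12)
B = 12
A(y) = 2 (A(y) = (y + y)/(y + 0) = (2*y)/y = 2)
z = -8 (z = 2 - 10 = -8)
B*z = 12*(-8) = -96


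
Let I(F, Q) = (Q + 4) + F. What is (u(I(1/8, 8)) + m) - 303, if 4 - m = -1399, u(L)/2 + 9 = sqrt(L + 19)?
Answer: 1082 + sqrt(498)/2 ≈ 1093.2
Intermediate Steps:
I(F, Q) = 4 + F + Q (I(F, Q) = (4 + Q) + F = 4 + F + Q)
u(L) = -18 + 2*sqrt(19 + L) (u(L) = -18 + 2*sqrt(L + 19) = -18 + 2*sqrt(19 + L))
m = 1403 (m = 4 - 1*(-1399) = 4 + 1399 = 1403)
(u(I(1/8, 8)) + m) - 303 = ((-18 + 2*sqrt(19 + (4 + 1/8 + 8))) + 1403) - 303 = ((-18 + 2*sqrt(19 + 97/8)) + 1403) - 303 = ((-18 + 2*sqrt(249/8)) + 1403) - 303 = ((-18 + 2*(sqrt(498)/4)) + 1403) - 303 = ((-18 + sqrt(498)/2) + 1403) - 303 = (1385 + sqrt(498)/2) - 303 = 1082 + sqrt(498)/2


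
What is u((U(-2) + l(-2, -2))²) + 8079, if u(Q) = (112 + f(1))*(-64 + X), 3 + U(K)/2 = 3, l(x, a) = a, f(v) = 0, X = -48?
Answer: -4465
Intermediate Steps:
U(K) = 0 (U(K) = -6 + 2*3 = -6 + 6 = 0)
u(Q) = -12544 (u(Q) = (112 + 0)*(-64 - 48) = 112*(-112) = -12544)
u((U(-2) + l(-2, -2))²) + 8079 = -12544 + 8079 = -4465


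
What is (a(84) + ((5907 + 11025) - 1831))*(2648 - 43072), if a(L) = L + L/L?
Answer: -613878864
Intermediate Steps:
a(L) = 1 + L (a(L) = L + 1 = 1 + L)
(a(84) + ((5907 + 11025) - 1831))*(2648 - 43072) = ((1 + 84) + ((5907 + 11025) - 1831))*(2648 - 43072) = (85 + (16932 - 1831))*(-40424) = (85 + 15101)*(-40424) = 15186*(-40424) = -613878864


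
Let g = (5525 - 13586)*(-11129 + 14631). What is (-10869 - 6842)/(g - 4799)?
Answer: 17711/28234421 ≈ 0.00062728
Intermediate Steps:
g = -28229622 (g = -8061*3502 = -28229622)
(-10869 - 6842)/(g - 4799) = (-10869 - 6842)/(-28229622 - 4799) = -17711/(-28234421) = -17711*(-1/28234421) = 17711/28234421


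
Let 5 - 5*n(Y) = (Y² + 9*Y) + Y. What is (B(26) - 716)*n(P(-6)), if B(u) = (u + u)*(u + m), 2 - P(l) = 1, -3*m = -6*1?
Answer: -888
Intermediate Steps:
m = 2 (m = -(-2) = -⅓*(-6) = 2)
P(l) = 1 (P(l) = 2 - 1*1 = 2 - 1 = 1)
n(Y) = 1 - 2*Y - Y²/5 (n(Y) = 1 - ((Y² + 9*Y) + Y)/5 = 1 - (Y² + 10*Y)/5 = 1 + (-2*Y - Y²/5) = 1 - 2*Y - Y²/5)
B(u) = 2*u*(2 + u) (B(u) = (u + u)*(u + 2) = (2*u)*(2 + u) = 2*u*(2 + u))
(B(26) - 716)*n(P(-6)) = (2*26*(2 + 26) - 716)*(1 - 2*1 - ⅕*1²) = (2*26*28 - 716)*(1 - 2 - ⅕*1) = (1456 - 716)*(1 - 2 - ⅕) = 740*(-6/5) = -888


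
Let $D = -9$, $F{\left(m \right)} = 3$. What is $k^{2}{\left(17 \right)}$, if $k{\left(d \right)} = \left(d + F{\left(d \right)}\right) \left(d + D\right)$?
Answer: $25600$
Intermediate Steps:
$k{\left(d \right)} = \left(-9 + d\right) \left(3 + d\right)$ ($k{\left(d \right)} = \left(d + 3\right) \left(d - 9\right) = \left(3 + d\right) \left(-9 + d\right) = \left(-9 + d\right) \left(3 + d\right)$)
$k^{2}{\left(17 \right)} = \left(-27 + 17^{2} - 102\right)^{2} = \left(-27 + 289 - 102\right)^{2} = 160^{2} = 25600$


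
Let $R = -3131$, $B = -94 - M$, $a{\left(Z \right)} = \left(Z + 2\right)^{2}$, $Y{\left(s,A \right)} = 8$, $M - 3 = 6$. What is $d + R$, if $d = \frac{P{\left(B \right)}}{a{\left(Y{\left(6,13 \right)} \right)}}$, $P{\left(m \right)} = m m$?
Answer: $- \frac{302491}{100} \approx -3024.9$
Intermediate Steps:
$M = 9$ ($M = 3 + 6 = 9$)
$a{\left(Z \right)} = \left(2 + Z\right)^{2}$
$B = -103$ ($B = -94 - 9 = -103$)
$P{\left(m \right)} = m^{2}$
$d = \frac{10609}{100}$ ($d = \frac{\left(-103\right)^{2}}{\left(2 + 8\right)^{2}} = \frac{10609}{10^{2}} = \frac{10609}{100} \approx 106.09$)
$d + R = \frac{10609}{100} - 3131 = - \frac{302491}{100}$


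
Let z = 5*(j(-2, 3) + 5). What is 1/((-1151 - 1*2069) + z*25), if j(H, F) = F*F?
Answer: -1/1470 ≈ -0.00068027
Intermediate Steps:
j(H, F) = F²
z = 70 (z = 5*(3² + 5) = 5*(9 + 5) = 5*14 = 70)
1/((-1151 - 1*2069) + z*25) = 1/((-1151 - 1*2069) + 70*25) = 1/((-1151 - 2069) + 1750) = 1/(-3220 + 1750) = 1/(-1470) = -1/1470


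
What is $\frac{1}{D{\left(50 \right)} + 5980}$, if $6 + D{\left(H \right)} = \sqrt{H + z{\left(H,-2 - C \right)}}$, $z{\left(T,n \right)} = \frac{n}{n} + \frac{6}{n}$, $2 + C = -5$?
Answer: $\frac{1030}{6153211} - \frac{3 \sqrt{145}}{178443119} \approx 0.00016719$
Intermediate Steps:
$C = -7$ ($C = -2 - 5 = -7$)
$z{\left(T,n \right)} = 1 + \frac{6}{n}$
$D{\left(H \right)} = -6 + \sqrt{\frac{11}{5} + H}$ ($D{\left(H \right)} = -6 + \sqrt{H + \frac{6 - -5}{-2 - -7}} = -6 + \sqrt{H + \frac{6 + \left(-2 + 7\right)}{-2 + 7}} = -6 + \sqrt{H + \frac{6 + 5}{5}} = -6 + \sqrt{H + \frac{1}{5} \cdot 11} = -6 + \sqrt{H + \frac{11}{5}} = -6 + \sqrt{\frac{11}{5} + H}$)
$\frac{1}{D{\left(50 \right)} + 5980} = \frac{1}{\left(-6 + \frac{\sqrt{55 + 25 \cdot 50}}{5}\right) + 5980} = \frac{1}{\left(-6 + \frac{\sqrt{55 + 1250}}{5}\right) + 5980} = \frac{1}{\left(-6 + \frac{\sqrt{1305}}{5}\right) + 5980} = \frac{1}{\left(-6 + \frac{3 \sqrt{145}}{5}\right) + 5980} = \frac{1}{5974 + \frac{3 \sqrt{145}}{5}}$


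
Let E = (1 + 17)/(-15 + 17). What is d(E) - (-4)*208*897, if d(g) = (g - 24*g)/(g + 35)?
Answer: 32837169/44 ≈ 7.4630e+5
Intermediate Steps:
E = 9 (E = 18/2 = 18*(1/2) = 9)
d(g) = -23*g/(35 + g) (d(g) = (-23*g)/(35 + g) = -23*g/(35 + g))
d(E) - (-4)*208*897 = -23*9/(35 + 9) - (-4)*208*897 = -23*9/44 - 1*(-832)*897 = -23*9*1/44 + 832*897 = -207/44 + 746304 = 32837169/44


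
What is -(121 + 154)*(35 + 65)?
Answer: -27500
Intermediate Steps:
-(121 + 154)*(35 + 65) = -275*100 = -1*27500 = -27500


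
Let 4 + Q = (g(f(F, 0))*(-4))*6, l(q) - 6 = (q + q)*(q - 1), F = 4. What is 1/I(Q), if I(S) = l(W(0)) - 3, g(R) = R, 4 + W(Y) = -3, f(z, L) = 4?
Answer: 1/115 ≈ 0.0086956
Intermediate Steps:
W(Y) = -7 (W(Y) = -4 - 3 = -7)
l(q) = 6 + 2*q*(-1 + q) (l(q) = 6 + (q + q)*(q - 1) = 6 + (2*q)*(-1 + q) = 6 + 2*q*(-1 + q))
Q = -100 (Q = -4 + (4*(-4))*6 = -4 - 16*6 = -4 - 96 = -100)
I(S) = 115 (I(S) = (6 - 2*(-7) + 2*(-7)**2) - 3 = (6 + 14 + 2*49) - 3 = (6 + 14 + 98) - 3 = 118 - 3 = 115)
1/I(Q) = 1/115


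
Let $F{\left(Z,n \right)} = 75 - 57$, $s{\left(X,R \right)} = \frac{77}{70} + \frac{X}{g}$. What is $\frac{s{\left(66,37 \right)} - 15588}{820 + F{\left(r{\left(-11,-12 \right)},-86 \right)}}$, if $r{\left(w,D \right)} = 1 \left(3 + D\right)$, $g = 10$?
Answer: $- \frac{155803}{8380} \approx -18.592$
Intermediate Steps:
$r{\left(w,D \right)} = 3 + D$
$s{\left(X,R \right)} = \frac{11}{10} + \frac{X}{10}$ ($s{\left(X,R \right)} = \frac{77}{70} + \frac{X}{10} = 77 \cdot \frac{1}{70} + X \frac{1}{10} = \frac{11}{10} + \frac{X}{10}$)
$F{\left(Z,n \right)} = 18$
$\frac{s{\left(66,37 \right)} - 15588}{820 + F{\left(r{\left(-11,-12 \right)},-86 \right)}} = \frac{\left(\frac{11}{10} + \frac{1}{10} \cdot 66\right) - 15588}{820 + 18} = \frac{\left(\frac{11}{10} + \frac{33}{5}\right) - 15588}{838} = \left(\frac{77}{10} - 15588\right) \frac{1}{838} = \left(- \frac{155803}{10}\right) \frac{1}{838} = - \frac{155803}{8380}$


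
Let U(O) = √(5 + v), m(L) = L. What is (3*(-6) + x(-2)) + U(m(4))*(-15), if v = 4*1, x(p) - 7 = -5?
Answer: -61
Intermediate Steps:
x(p) = 2 (x(p) = 7 - 5 = 2)
v = 4
U(O) = 3 (U(O) = √(5 + 4) = √9 = 3)
(3*(-6) + x(-2)) + U(m(4))*(-15) = (3*(-6) + 2) + 3*(-15) = (-18 + 2) - 45 = -16 - 45 = -61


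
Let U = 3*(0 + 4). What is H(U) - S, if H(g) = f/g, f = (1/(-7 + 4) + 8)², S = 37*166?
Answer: -662807/108 ≈ -6137.1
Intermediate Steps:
U = 12 (U = 3*4 = 12)
S = 6142
f = 529/9 (f = (1/(-3) + 8)² = (-⅓ + 8)² = (23/3)² = 529/9 ≈ 58.778)
H(g) = 529/(9*g)
H(U) - S = (529/9)/12 - 1*6142 = (529/9)*(1/12) - 6142 = 529/108 - 6142 = -662807/108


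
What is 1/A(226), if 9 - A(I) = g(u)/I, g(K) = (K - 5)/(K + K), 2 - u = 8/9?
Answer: 904/8143 ≈ 0.11102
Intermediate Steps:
u = 10/9 (u = 2 - 8/9 = 10/9 ≈ 1.1111)
g(K) = (-5 + K)/(2*K) (g(K) = (-5 + K)/((2*K)) = (-5 + K)*(1/(2*K)) = (-5 + K)/(2*K))
A(I) = 9 + 7/(4*I) (A(I) = 9 - (-5 + 10/9)/(2*(10/9))/I = 9 - (½)*(9/10)*(-35/9)/I = 9 - (-7)/(4*I) = 9 + 7/(4*I))
1/A(226) = 1/(9 + (7/4)/226) = 1/(9 + (7/4)*(1/226)) = 1/(9 + 7/904) = 1/(8143/904) = 904/8143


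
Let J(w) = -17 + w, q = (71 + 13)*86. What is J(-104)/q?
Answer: -121/7224 ≈ -0.016750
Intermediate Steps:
q = 7224 (q = 84*86 = 7224)
J(-104)/q = (-17 - 104)/7224 = -121*1/7224 = -121/7224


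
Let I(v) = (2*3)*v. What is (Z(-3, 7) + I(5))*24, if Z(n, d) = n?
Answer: 648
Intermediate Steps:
I(v) = 6*v
(Z(-3, 7) + I(5))*24 = (-3 + 6*5)*24 = (-3 + 30)*24 = 27*24 = 648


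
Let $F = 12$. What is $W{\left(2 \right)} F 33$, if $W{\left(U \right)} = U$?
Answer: $792$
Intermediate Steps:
$W{\left(2 \right)} F 33 = 2 \cdot 12 \cdot 33 = 24 \cdot 33 = 792$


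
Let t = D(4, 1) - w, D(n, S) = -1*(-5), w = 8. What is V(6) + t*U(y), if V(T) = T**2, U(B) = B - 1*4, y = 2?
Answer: 42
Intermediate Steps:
D(n, S) = 5
U(B) = -4 + B (U(B) = B - 4 = -4 + B)
t = -3 (t = 5 - 1*8 = 5 - 8 = -3)
V(6) + t*U(y) = 6**2 - 3*(-4 + 2) = 36 - 3*(-2) = 36 + 6 = 42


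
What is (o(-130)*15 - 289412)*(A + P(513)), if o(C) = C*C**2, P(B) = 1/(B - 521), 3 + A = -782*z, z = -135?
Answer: -7019017372105/2 ≈ -3.5095e+12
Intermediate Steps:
A = 105567 (A = -3 - 782*(-135) = -3 + 105570 = 105567)
P(B) = 1/(-521 + B)
o(C) = C**3
(o(-130)*15 - 289412)*(A + P(513)) = ((-130)**3*15 - 289412)*(105567 + 1/(-521 + 513)) = (-2197000*15 - 289412)*(105567 + 1/(-8)) = (-32955000 - 289412)*(105567 - 1/8) = -33244412*844535/8 = -7019017372105/2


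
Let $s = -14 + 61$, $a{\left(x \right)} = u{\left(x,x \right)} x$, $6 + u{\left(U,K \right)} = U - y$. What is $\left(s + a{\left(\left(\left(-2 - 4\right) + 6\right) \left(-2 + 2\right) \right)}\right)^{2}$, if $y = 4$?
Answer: $2209$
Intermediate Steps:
$u{\left(U,K \right)} = -10 + U$ ($u{\left(U,K \right)} = -6 + \left(U - 4\right) = -6 + \left(-4 + U\right) = -10 + U$)
$a{\left(x \right)} = x \left(-10 + x\right)$ ($a{\left(x \right)} = \left(-10 + x\right) x = x \left(-10 + x\right)$)
$s = 47$
$\left(s + a{\left(\left(\left(-2 - 4\right) + 6\right) \left(-2 + 2\right) \right)}\right)^{2} = \left(47 + \left(\left(-2 - 4\right) + 6\right) \left(-2 + 2\right) \left(-10 + \left(\left(-2 - 4\right) + 6\right) \left(-2 + 2\right)\right)\right)^{2} = \left(47 + \left(\left(-2 - 4\right) + 6\right) 0 \left(-10 + \left(\left(-2 - 4\right) + 6\right) 0\right)\right)^{2} = \left(47 + \left(-6 + 6\right) 0 \left(-10 + \left(-6 + 6\right) 0\right)\right)^{2} = \left(47 + 0 \cdot 0 \left(-10 + 0 \cdot 0\right)\right)^{2} = \left(47 + 0 \left(-10 + 0\right)\right)^{2} = \left(47 + 0 \left(-10\right)\right)^{2} = \left(47 + 0\right)^{2} = 47^{2} = 2209$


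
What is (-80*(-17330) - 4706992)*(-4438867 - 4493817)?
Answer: 29661799028928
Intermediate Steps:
(-80*(-17330) - 4706992)*(-4438867 - 4493817) = (1386400 - 4706992)*(-8932684) = -3320592*(-8932684) = 29661799028928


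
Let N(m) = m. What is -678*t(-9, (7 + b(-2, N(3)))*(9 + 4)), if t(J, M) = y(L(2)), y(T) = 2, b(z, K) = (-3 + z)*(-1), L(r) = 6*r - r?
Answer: -1356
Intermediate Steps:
L(r) = 5*r
b(z, K) = 3 - z
t(J, M) = 2
-678*t(-9, (7 + b(-2, N(3)))*(9 + 4)) = -678*2 = -1356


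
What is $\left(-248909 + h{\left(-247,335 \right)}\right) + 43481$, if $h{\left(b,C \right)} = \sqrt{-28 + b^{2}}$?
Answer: $-205428 + \sqrt{60981} \approx -2.0518 \cdot 10^{5}$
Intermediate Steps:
$\left(-248909 + h{\left(-247,335 \right)}\right) + 43481 = \left(-248909 + \sqrt{-28 + \left(-247\right)^{2}}\right) + 43481 = \left(-248909 + \sqrt{-28 + 61009}\right) + 43481 = \left(-248909 + \sqrt{60981}\right) + 43481 = -205428 + \sqrt{60981}$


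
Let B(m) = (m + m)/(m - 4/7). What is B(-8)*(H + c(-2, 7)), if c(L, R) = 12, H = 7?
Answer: 532/15 ≈ 35.467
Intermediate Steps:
B(m) = 2*m/(-4/7 + m) (B(m) = (2*m)/(m - 4*⅐) = (2*m)/(m - 4/7) = (2*m)/(-4/7 + m) = 2*m/(-4/7 + m))
B(-8)*(H + c(-2, 7)) = (14*(-8)/(-4 + 7*(-8)))*(7 + 12) = (14*(-8)/(-4 - 56))*19 = (14*(-8)/(-60))*19 = (14*(-8)*(-1/60))*19 = (28/15)*19 = 532/15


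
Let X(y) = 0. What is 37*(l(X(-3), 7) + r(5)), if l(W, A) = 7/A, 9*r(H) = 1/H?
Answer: 1702/45 ≈ 37.822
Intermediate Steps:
r(H) = 1/(9*H)
37*(l(X(-3), 7) + r(5)) = 37*(7/7 + (⅑)/5) = 37*(7*(⅐) + (⅑)*(⅕)) = 37*(1 + 1/45) = 37*(46/45) = 1702/45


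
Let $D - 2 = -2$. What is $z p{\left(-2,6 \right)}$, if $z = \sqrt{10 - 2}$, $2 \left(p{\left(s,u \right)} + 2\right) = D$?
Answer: $- 4 \sqrt{2} \approx -5.6569$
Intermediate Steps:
$D = 0$ ($D = 2 - 2 = 0$)
$p{\left(s,u \right)} = -2$ ($p{\left(s,u \right)} = -2 + \frac{1}{2} \cdot 0 = -2 + 0 = -2$)
$z = 2 \sqrt{2}$ ($z = \sqrt{8} = 2 \sqrt{2} \approx 2.8284$)
$z p{\left(-2,6 \right)} = 2 \sqrt{2} \left(-2\right) = - 4 \sqrt{2}$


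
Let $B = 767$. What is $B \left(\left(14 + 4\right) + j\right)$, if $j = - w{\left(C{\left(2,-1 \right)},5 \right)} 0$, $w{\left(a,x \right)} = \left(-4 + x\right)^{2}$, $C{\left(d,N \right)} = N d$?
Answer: $13806$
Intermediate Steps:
$j = 0$ ($j = - \left(-4 + 5\right)^{2} \cdot 0 = - 1^{2} \cdot 0 = \left(-1\right) 1 \cdot 0 = \left(-1\right) 0 = 0$)
$B \left(\left(14 + 4\right) + j\right) = 767 \left(\left(14 + 4\right) + 0\right) = 767 \left(18 + 0\right) = 767 \cdot 18 = 13806$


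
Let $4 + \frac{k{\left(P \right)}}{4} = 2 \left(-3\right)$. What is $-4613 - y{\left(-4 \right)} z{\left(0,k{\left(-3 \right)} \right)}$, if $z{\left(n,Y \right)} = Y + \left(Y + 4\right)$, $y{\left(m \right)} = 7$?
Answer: $-4081$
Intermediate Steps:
$k{\left(P \right)} = -40$ ($k{\left(P \right)} = -16 + 4 \cdot 2 \left(-3\right) = -16 + 4 \left(-6\right) = -16 - 24 = -40$)
$z{\left(n,Y \right)} = 4 + 2 Y$ ($z{\left(n,Y \right)} = Y + \left(4 + Y\right) = 4 + 2 Y$)
$-4613 - y{\left(-4 \right)} z{\left(0,k{\left(-3 \right)} \right)} = -4613 - 7 \left(4 + 2 \left(-40\right)\right) = -4613 - 7 \left(4 - 80\right) = -4613 - 7 \left(-76\right) = -4613 - -532 = -4613 + 532 = -4081$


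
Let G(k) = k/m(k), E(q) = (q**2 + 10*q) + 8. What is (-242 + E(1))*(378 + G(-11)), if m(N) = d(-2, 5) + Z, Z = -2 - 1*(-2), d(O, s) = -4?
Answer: -339629/4 ≈ -84907.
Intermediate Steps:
Z = 0 (Z = -2 + 2 = 0)
E(q) = 8 + q**2 + 10*q
m(N) = -4 (m(N) = -4 + 0 = -4)
G(k) = -k/4 (G(k) = k/(-4) = k*(-1/4) = -k/4)
(-242 + E(1))*(378 + G(-11)) = (-242 + (8 + 1**2 + 10*1))*(378 - 1/4*(-11)) = (-242 + (8 + 1 + 10))*(378 + 11/4) = (-242 + 19)*(1523/4) = -223*1523/4 = -339629/4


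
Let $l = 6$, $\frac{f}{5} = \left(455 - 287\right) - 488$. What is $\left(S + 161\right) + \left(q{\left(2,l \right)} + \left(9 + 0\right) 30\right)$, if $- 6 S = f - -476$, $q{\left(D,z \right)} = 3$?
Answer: $\frac{1864}{3} \approx 621.33$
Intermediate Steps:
$f = -1600$ ($f = 5 \left(\left(455 - 287\right) - 488\right) = 5 \left(168 - 488\right) = 5 \left(-320\right) = -1600$)
$S = \frac{562}{3}$ ($S = - \frac{-1600 - -476}{6} = - \frac{-1600 + 476}{6} = \left(- \frac{1}{6}\right) \left(-1124\right) = \frac{562}{3} \approx 187.33$)
$\left(S + 161\right) + \left(q{\left(2,l \right)} + \left(9 + 0\right) 30\right) = \left(\frac{562}{3} + 161\right) + \left(3 + \left(9 + 0\right) 30\right) = \frac{1045}{3} + \left(3 + 9 \cdot 30\right) = \frac{1045}{3} + \left(3 + 270\right) = \frac{1045}{3} + 273 = \frac{1864}{3}$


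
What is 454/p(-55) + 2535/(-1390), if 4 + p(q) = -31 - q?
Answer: 14509/695 ≈ 20.876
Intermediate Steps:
p(q) = -35 - q (p(q) = -4 + (-31 - q) = -35 - q)
454/p(-55) + 2535/(-1390) = 454/(-35 - 1*(-55)) + 2535/(-1390) = 454/(-35 + 55) + 2535*(-1/1390) = 454/20 - 507/278 = 454*(1/20) - 507/278 = 227/10 - 507/278 = 14509/695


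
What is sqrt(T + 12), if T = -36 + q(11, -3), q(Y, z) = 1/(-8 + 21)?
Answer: I*sqrt(4043)/13 ≈ 4.8911*I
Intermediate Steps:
q(Y, z) = 1/13
T = -467/13 (T = -36 + 1/13 = -467/13 ≈ -35.923)
sqrt(T + 12) = sqrt(-467/13 + 12) = sqrt(-311/13) = I*sqrt(4043)/13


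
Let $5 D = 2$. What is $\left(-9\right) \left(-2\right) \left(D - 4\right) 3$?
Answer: $- \frac{972}{5} \approx -194.4$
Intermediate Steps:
$D = \frac{2}{5}$ ($D = \frac{1}{5} \cdot 2 = \frac{2}{5} \approx 0.4$)
$\left(-9\right) \left(-2\right) \left(D - 4\right) 3 = \left(-9\right) \left(-2\right) \left(\frac{2}{5} - 4\right) 3 = 18 \left(\left(- \frac{18}{5}\right) 3\right) = 18 \left(- \frac{54}{5}\right) = - \frac{972}{5}$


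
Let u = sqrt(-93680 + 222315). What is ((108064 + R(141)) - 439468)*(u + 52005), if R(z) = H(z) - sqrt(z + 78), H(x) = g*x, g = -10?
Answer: -(52005 + sqrt(128635))*(332814 + sqrt(219)) ≈ -1.7428e+10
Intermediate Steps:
H(x) = -10*x
R(z) = -sqrt(78 + z) - 10*z (R(z) = -10*z - sqrt(z + 78) = -10*z - sqrt(78 + z) = -sqrt(78 + z) - 10*z)
u = sqrt(128635) ≈ 358.66
((108064 + R(141)) - 439468)*(u + 52005) = ((108064 + (-sqrt(78 + 141) - 10*141)) - 439468)*(sqrt(128635) + 52005) = ((108064 + (-sqrt(219) - 1410)) - 439468)*(52005 + sqrt(128635)) = ((108064 + (-1410 - sqrt(219))) - 439468)*(52005 + sqrt(128635)) = ((106654 - sqrt(219)) - 439468)*(52005 + sqrt(128635)) = (-332814 - sqrt(219))*(52005 + sqrt(128635))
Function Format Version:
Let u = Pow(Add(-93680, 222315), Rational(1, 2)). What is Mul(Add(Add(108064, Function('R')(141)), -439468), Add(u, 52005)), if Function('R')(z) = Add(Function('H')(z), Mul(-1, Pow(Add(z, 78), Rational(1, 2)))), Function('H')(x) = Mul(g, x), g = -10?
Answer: Mul(-1, Add(52005, Pow(128635, Rational(1, 2))), Add(332814, Pow(219, Rational(1, 2)))) ≈ -1.7428e+10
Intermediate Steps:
Function('H')(x) = Mul(-10, x)
Function('R')(z) = Add(Mul(-1, Pow(Add(78, z), Rational(1, 2))), Mul(-10, z)) (Function('R')(z) = Add(Mul(-10, z), Mul(-1, Pow(Add(z, 78), Rational(1, 2)))) = Add(Mul(-10, z), Mul(-1, Pow(Add(78, z), Rational(1, 2)))) = Add(Mul(-1, Pow(Add(78, z), Rational(1, 2))), Mul(-10, z)))
u = Pow(128635, Rational(1, 2)) ≈ 358.66
Mul(Add(Add(108064, Function('R')(141)), -439468), Add(u, 52005)) = Mul(Add(Add(108064, Add(Mul(-1, Pow(Add(78, 141), Rational(1, 2))), Mul(-10, 141))), -439468), Add(Pow(128635, Rational(1, 2)), 52005)) = Mul(Add(Add(108064, Add(Mul(-1, Pow(219, Rational(1, 2))), -1410)), -439468), Add(52005, Pow(128635, Rational(1, 2)))) = Mul(Add(Add(108064, Add(-1410, Mul(-1, Pow(219, Rational(1, 2))))), -439468), Add(52005, Pow(128635, Rational(1, 2)))) = Mul(Add(Add(106654, Mul(-1, Pow(219, Rational(1, 2)))), -439468), Add(52005, Pow(128635, Rational(1, 2)))) = Mul(Add(-332814, Mul(-1, Pow(219, Rational(1, 2)))), Add(52005, Pow(128635, Rational(1, 2))))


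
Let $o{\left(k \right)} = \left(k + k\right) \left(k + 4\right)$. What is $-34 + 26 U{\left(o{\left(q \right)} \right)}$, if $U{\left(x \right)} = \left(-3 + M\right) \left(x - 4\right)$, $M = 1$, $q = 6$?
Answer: $-6066$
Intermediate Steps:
$o{\left(k \right)} = 2 k \left(4 + k\right)$
$U{\left(x \right)} = 8 - 2 x$ ($U{\left(x \right)} = \left(-3 + 1\right) \left(x - 4\right) = - 2 \left(-4 + x\right) = 8 - 2 x$)
$-34 + 26 U{\left(o{\left(q \right)} \right)} = -34 + 26 \left(8 - 2 \cdot 2 \cdot 6 \left(4 + 6\right)\right) = -34 + 26 \left(8 - 2 \cdot 2 \cdot 6 \cdot 10\right) = -34 + 26 \left(8 - 240\right) = -34 + 26 \left(-232\right) = -34 - 6032 = -6066$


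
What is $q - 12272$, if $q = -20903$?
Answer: $-33175$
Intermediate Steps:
$q - 12272 = -20903 - 12272 = -33175$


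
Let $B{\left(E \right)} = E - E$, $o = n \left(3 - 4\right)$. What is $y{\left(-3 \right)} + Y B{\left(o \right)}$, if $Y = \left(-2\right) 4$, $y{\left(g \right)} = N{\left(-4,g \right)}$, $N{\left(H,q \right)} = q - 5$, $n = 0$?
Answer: $-8$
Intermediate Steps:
$N{\left(H,q \right)} = -5 + q$
$y{\left(g \right)} = -5 + g$
$o = 0$ ($o = 0 \left(3 - 4\right) = 0 \left(-1\right) = 0$)
$B{\left(E \right)} = 0$
$Y = -8$
$y{\left(-3 \right)} + Y B{\left(o \right)} = \left(-5 - 3\right) - 0 = -8 + 0 = -8$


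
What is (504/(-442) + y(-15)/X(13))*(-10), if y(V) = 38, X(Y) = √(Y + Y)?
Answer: 2520/221 - 190*√26/13 ≈ -63.121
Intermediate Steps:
X(Y) = √2*√Y (X(Y) = √(2*Y) = √2*√Y)
(504/(-442) + y(-15)/X(13))*(-10) = (504/(-442) + 38/((√2*√13)))*(-10) = (504*(-1/442) + 38/(√26))*(-10) = (-252/221 + 38*(√26/26))*(-10) = (-252/221 + 19*√26/13)*(-10) = 2520/221 - 190*√26/13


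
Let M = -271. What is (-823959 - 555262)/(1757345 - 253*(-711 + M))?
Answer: -1379221/2005791 ≈ -0.68762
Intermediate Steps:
(-823959 - 555262)/(1757345 - 253*(-711 + M)) = (-823959 - 555262)/(1757345 - 253*(-711 - 271)) = -1379221/(1757345 - 253*(-982)) = -1379221/(1757345 + 248446) = -1379221/2005791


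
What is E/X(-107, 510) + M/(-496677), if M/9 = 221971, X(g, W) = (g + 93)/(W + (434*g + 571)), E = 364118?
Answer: 1367128282118826/1158913 ≈ 1.1797e+9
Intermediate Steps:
X(g, W) = (93 + g)/(571 + W + 434*g) (X(g, W) = (93 + g)/(W + (571 + 434*g)) = (93 + g)/(571 + W + 434*g))
M = 1997739 (M = 9*221971 = 1997739)
E/X(-107, 510) + M/(-496677) = 364118/(((93 - 107)/(571 + 510 + 434*(-107)))) + 1997739/(-496677) = 364118/((-14/(571 + 510 - 46438))) + 1997739*(-1/496677) = 364118/((-14/(-45357))) - 665913/165559 = 364118/((-1/45357*(-14))) - 665913/165559 = 364118/(14/45357) - 665913/165559 = 364118*(45357/14) - 665913/165559 = 8257650063/7 - 665913/165559 = 1367128282118826/1158913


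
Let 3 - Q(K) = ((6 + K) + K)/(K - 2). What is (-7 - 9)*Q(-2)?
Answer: -56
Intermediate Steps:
Q(K) = 3 - (6 + 2*K)/(-2 + K) (Q(K) = 3 - ((6 + K) + K)/(K - 2) = 3 - (6 + 2*K)/(-2 + K))
(-7 - 9)*Q(-2) = (-7 - 9)*((-12 - 2)/(-2 - 2)) = -16*(-14)/(-4) = -(-4)*(-14) = -16*7/2 = -56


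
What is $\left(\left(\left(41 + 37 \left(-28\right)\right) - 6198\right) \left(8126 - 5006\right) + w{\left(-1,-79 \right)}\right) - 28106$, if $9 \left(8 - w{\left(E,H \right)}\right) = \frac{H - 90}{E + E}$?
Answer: $- \frac{404464813}{18} \approx -2.247 \cdot 10^{7}$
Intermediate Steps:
$w{\left(E,H \right)} = 8 - \frac{-90 + H}{18 E}$ ($w{\left(E,H \right)} = 8 - \frac{\left(H - 90\right) \frac{1}{E + E}}{9} = 8 - \frac{\left(-90 + H\right) \frac{1}{2 E}}{9} = 8 - \frac{\frac{1}{2} \frac{1}{E} \left(-90 + H\right)}{9} = 8 - \frac{-90 + H}{18 E}$)
$\left(\left(\left(41 + 37 \left(-28\right)\right) - 6198\right) \left(8126 - 5006\right) + w{\left(-1,-79 \right)}\right) - 28106 = \left(\left(\left(41 + 37 \left(-28\right)\right) - 6198\right) \left(8126 - 5006\right) + \frac{90 - -79 + 144 \left(-1\right)}{18 \left(-1\right)}\right) - 28106 = \left(\left(\left(41 - 1036\right) - 6198\right) 3120 + \frac{1}{18} \left(-1\right) \left(90 + 79 - 144\right)\right) - 28106 = \left(\left(-995 - 6198\right) 3120 + \frac{1}{18} \left(-1\right) 25\right) - 28106 = \left(\left(-7193\right) 3120 - \frac{25}{18}\right) - 28106 = \left(-22442160 - \frac{25}{18}\right) - 28106 = - \frac{403958905}{18} - 28106 = - \frac{404464813}{18}$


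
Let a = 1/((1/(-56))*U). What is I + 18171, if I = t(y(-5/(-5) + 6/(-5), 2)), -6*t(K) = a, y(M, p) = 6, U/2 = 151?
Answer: 8231477/453 ≈ 18171.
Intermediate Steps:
U = 302 (U = 2*151 = 302)
a = -28/151 (a = 1/(1/(-56)*302) = (1/302)/(-1/56) = -56*1/302 = -28/151 ≈ -0.18543)
t(K) = 14/453 (t(K) = -⅙*(-28/151) = 14/453)
I = 14/453 ≈ 0.030905
I + 18171 = 14/453 + 18171 = 8231477/453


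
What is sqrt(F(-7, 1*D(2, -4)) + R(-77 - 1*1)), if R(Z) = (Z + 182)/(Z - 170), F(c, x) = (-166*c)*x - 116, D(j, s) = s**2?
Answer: sqrt(17755033)/31 ≈ 135.92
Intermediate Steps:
F(c, x) = -116 - 166*c*x (F(c, x) = -166*c*x - 116 = -116 - 166*c*x)
R(Z) = (182 + Z)/(-170 + Z)
sqrt(F(-7, 1*D(2, -4)) + R(-77 - 1*1)) = sqrt((-116 - 166*(-7)*1*(-4)**2) + (182 + (-77 - 1*1))/(-170 + (-77 - 1*1))) = sqrt((-116 - 166*(-7)*1*16) + (182 + (-77 - 1))/(-170 + (-77 - 1))) = sqrt((-116 - 166*(-7)*16) + (182 - 78)/(-170 - 78)) = sqrt((-116 + 18592) + 104/(-248)) = sqrt(18476 - 1/248*104) = sqrt(18476 - 13/31) = sqrt(572743/31) = sqrt(17755033)/31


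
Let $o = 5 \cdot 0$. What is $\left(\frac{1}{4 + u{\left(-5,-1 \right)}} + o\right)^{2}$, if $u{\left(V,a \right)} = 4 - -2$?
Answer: $\frac{1}{100} \approx 0.01$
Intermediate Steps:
$u{\left(V,a \right)} = 6$ ($u{\left(V,a \right)} = 4 + 2 = 6$)
$o = 0$
$\left(\frac{1}{4 + u{\left(-5,-1 \right)}} + o\right)^{2} = \left(\frac{1}{4 + 6} + 0\right)^{2} = \left(\frac{1}{10} + 0\right)^{2} = \left(\frac{1}{10}\right)^{2} = \frac{1}{100}$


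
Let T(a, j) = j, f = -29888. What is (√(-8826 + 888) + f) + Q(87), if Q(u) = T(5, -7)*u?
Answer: -30497 + 63*I*√2 ≈ -30497.0 + 89.095*I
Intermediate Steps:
Q(u) = -7*u
(√(-8826 + 888) + f) + Q(87) = (√(-8826 + 888) - 29888) - 7*87 = (√(-7938) - 29888) - 609 = (63*I*√2 - 29888) - 609 = (-29888 + 63*I*√2) - 609 = -30497 + 63*I*√2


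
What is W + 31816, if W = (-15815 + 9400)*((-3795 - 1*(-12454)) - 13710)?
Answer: 32433981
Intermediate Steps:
W = 32402165 (W = -6415*((-3795 + 12454) - 13710) = -6415*(8659 - 13710) = -6415*(-5051) = 32402165)
W + 31816 = 32402165 + 31816 = 32433981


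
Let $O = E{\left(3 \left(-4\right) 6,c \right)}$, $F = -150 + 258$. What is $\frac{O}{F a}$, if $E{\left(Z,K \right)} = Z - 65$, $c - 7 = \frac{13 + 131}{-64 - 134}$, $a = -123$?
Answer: $\frac{137}{13284} \approx 0.010313$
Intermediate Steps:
$F = 108$
$c = \frac{69}{11}$ ($c = 7 + \frac{13 + 131}{-64 - 134} = 7 + \frac{144}{-198} = 7 + 144 \left(- \frac{1}{198}\right) = 7 - \frac{8}{11} = \frac{69}{11} \approx 6.2727$)
$E{\left(Z,K \right)} = -65 + Z$
$O = -137$ ($O = -65 + 3 \left(-4\right) 6 = -65 - 72 = -137$)
$\frac{O}{F a} = - \frac{137}{108 \left(-123\right)} = - \frac{137}{-13284} = \left(-137\right) \left(- \frac{1}{13284}\right) = \frac{137}{13284}$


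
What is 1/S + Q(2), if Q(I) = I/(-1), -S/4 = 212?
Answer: -1697/848 ≈ -2.0012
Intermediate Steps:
S = -848 (S = -4*212 = -848)
Q(I) = -I (Q(I) = I*(-1) = -I)
1/S + Q(2) = 1/(-848) - 1*2 = -1/848 - 2 = -1697/848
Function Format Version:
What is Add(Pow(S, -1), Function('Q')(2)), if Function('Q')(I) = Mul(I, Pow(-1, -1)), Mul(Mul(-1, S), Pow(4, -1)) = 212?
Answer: Rational(-1697, 848) ≈ -2.0012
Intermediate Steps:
S = -848 (S = Mul(-4, 212) = -848)
Function('Q')(I) = Mul(-1, I) (Function('Q')(I) = Mul(I, -1) = Mul(-1, I))
Add(Pow(S, -1), Function('Q')(2)) = Add(Pow(-848, -1), Mul(-1, 2)) = Add(Rational(-1, 848), -2) = Rational(-1697, 848)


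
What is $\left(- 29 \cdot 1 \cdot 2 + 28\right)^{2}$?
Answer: $900$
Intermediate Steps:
$\left(- 29 \cdot 1 \cdot 2 + 28\right)^{2} = \left(\left(-29\right) 2 + 28\right)^{2} = \left(-58 + 28\right)^{2} = \left(-30\right)^{2} = 900$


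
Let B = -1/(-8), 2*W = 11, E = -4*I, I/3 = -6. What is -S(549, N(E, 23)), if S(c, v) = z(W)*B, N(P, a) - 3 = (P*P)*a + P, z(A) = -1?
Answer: ⅛ ≈ 0.12500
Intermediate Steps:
I = -18 (I = 3*(-6) = -18)
E = 72 (E = -4*(-18) = 72)
W = 11/2 (W = (½)*11 = 11/2 ≈ 5.5000)
B = ⅛ (B = -1*(-⅛) = ⅛ ≈ 0.12500)
N(P, a) = 3 + P + a*P² (N(P, a) = 3 + ((P*P)*a + P) = 3 + (P²*a + P) = 3 + (a*P² + P) = 3 + (P + a*P²) = 3 + P + a*P²)
S(c, v) = -⅛ (S(c, v) = -1*⅛ = -⅛)
-S(549, N(E, 23)) = -1*(-⅛) = ⅛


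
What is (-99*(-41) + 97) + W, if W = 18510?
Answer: 22666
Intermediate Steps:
(-99*(-41) + 97) + W = (-99*(-41) + 97) + 18510 = (4059 + 97) + 18510 = 4156 + 18510 = 22666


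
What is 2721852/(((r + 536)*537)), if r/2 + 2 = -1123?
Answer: -453642/153403 ≈ -2.9572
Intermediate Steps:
r = -2250 (r = -4 + 2*(-1123) = -4 - 2246 = -2250)
2721852/(((r + 536)*537)) = 2721852/(((-2250 + 536)*537)) = 2721852/((-1714*537)) = 2721852/(-920418) = 2721852*(-1/920418) = -453642/153403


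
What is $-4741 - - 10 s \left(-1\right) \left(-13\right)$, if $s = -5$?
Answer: $-5391$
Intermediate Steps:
$-4741 - - 10 s \left(-1\right) \left(-13\right) = -4741 - - 10 \left(\left(-5\right) \left(-1\right)\right) \left(-13\right) = -4741 - \left(-10\right) 5 \left(-13\right) = -4741 - \left(-50\right) \left(-13\right) = -4741 - 650 = -5391$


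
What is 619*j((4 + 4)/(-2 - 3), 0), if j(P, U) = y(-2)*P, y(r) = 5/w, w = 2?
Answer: -2476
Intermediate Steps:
y(r) = 5/2
j(P, U) = 5*P/2
619*j((4 + 4)/(-2 - 3), 0) = 619*(5*((4 + 4)/(-2 - 3))/2) = 619*(5*(8/(-5))/2) = 619*(5*(8*(-1/5))/2) = 619*((5/2)*(-8/5)) = 619*(-4) = -2476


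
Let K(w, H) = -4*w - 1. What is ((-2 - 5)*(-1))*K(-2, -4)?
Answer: 49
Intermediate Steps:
K(w, H) = -1 - 4*w
((-2 - 5)*(-1))*K(-2, -4) = ((-2 - 5)*(-1))*(-1 - 4*(-2)) = (-7*(-1))*(-1 + 8) = 7*7 = 49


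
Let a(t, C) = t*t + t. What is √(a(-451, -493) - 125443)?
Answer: √77507 ≈ 278.40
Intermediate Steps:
a(t, C) = t + t² (a(t, C) = t² + t = t + t²)
√(a(-451, -493) - 125443) = √(-451*(1 - 451) - 125443) = √(-451*(-450) - 125443) = √(202950 - 125443) = √77507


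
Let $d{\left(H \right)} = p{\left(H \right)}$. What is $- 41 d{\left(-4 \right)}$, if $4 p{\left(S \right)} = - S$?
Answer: $-41$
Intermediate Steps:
$p{\left(S \right)} = - \frac{S}{4}$ ($p{\left(S \right)} = \frac{\left(-1\right) S}{4} = - \frac{S}{4}$)
$d{\left(H \right)} = - \frac{H}{4}$
$- 41 d{\left(-4 \right)} = - 41 \left(\left(- \frac{1}{4}\right) \left(-4\right)\right) = \left(-41\right) 1 = -41$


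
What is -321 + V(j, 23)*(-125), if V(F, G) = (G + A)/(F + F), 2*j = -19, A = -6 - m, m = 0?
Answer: -3974/19 ≈ -209.16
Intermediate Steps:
A = -6 (A = -6 - 1*0 = -6 + 0 = -6)
j = -19/2 (j = (½)*(-19) = -19/2 ≈ -9.5000)
V(F, G) = (-6 + G)/(2*F) (V(F, G) = (G - 6)/(F + F) = (-6 + G)/((2*F)) = (-6 + G)*(1/(2*F)) = (-6 + G)/(2*F))
-321 + V(j, 23)*(-125) = -321 + ((-6 + 23)/(2*(-19/2)))*(-125) = -321 + ((½)*(-2/19)*17)*(-125) = -321 - 17/19*(-125) = -321 + 2125/19 = -3974/19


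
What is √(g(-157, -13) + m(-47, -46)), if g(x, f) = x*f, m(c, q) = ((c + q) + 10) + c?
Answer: 7*√39 ≈ 43.715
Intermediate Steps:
m(c, q) = 10 + q + 2*c (m(c, q) = (10 + c + q) + c = 10 + q + 2*c)
g(x, f) = f*x
√(g(-157, -13) + m(-47, -46)) = √(-13*(-157) + (10 - 46 + 2*(-47))) = √(2041 + (10 - 46 - 94)) = √(2041 - 130) = √1911 = 7*√39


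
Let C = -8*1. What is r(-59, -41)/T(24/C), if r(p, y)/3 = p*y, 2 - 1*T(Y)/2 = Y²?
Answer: -7257/14 ≈ -518.36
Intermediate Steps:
C = -8
T(Y) = 4 - 2*Y²
r(p, y) = 3*p*y (r(p, y) = 3*(p*y) = 3*p*y)
r(-59, -41)/T(24/C) = (3*(-59)*(-41))/(4 - 2*(24/(-8))²) = 7257/(4 - 2*(24*(-⅛))²) = 7257/(4 - 2*(-3)²) = 7257/(4 - 2*9) = 7257/(4 - 18) = 7257/(-14) = 7257*(-1/14) = -7257/14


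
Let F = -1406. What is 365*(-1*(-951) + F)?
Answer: -166075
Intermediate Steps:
365*(-1*(-951) + F) = 365*(-1*(-951) - 1406) = 365*(951 - 1406) = 365*(-455) = -166075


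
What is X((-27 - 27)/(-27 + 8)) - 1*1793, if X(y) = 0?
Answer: -1793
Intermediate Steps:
X((-27 - 27)/(-27 + 8)) - 1*1793 = 0 - 1*1793 = 0 - 1793 = -1793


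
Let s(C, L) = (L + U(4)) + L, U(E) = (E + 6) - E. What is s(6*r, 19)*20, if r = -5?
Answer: 880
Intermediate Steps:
U(E) = 6 (U(E) = (6 + E) - E = 6)
s(C, L) = 6 + 2*L (s(C, L) = (L + 6) + L = (6 + L) + L = 6 + 2*L)
s(6*r, 19)*20 = (6 + 2*19)*20 = (6 + 38)*20 = 44*20 = 880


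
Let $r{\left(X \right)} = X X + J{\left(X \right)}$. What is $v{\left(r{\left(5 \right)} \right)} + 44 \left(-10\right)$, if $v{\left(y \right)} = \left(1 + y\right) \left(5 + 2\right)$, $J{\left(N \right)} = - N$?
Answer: $-293$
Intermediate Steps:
$r{\left(X \right)} = X^{2} - X$ ($r{\left(X \right)} = X X - X = X^{2} - X$)
$v{\left(y \right)} = 7 + 7 y$ ($v{\left(y \right)} = \left(1 + y\right) 7 = 7 + 7 y$)
$v{\left(r{\left(5 \right)} \right)} + 44 \left(-10\right) = \left(7 + 7 \cdot 5 \left(-1 + 5\right)\right) + 44 \left(-10\right) = \left(7 + 7 \cdot 5 \cdot 4\right) - 440 = \left(7 + 7 \cdot 20\right) - 440 = \left(7 + 140\right) - 440 = 147 - 440 = -293$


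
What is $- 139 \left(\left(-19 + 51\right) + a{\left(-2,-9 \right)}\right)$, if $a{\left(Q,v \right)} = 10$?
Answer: $-5838$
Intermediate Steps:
$- 139 \left(\left(-19 + 51\right) + a{\left(-2,-9 \right)}\right) = - 139 \left(\left(-19 + 51\right) + 10\right) = - 139 \left(32 + 10\right) = \left(-139\right) 42 = -5838$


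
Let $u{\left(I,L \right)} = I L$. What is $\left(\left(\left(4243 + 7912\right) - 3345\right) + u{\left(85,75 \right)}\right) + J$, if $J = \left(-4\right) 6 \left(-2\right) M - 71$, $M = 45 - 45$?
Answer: $15114$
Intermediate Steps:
$M = 0$ ($M = 45 - 45 = 0$)
$J = -71$ ($J = \left(-4\right) 6 \left(-2\right) 0 - 71 = \left(-24\right) \left(-2\right) 0 - 71 = 48 \cdot 0 - 71 = 0 - 71 = -71$)
$\left(\left(\left(4243 + 7912\right) - 3345\right) + u{\left(85,75 \right)}\right) + J = \left(\left(\left(4243 + 7912\right) - 3345\right) + 85 \cdot 75\right) - 71 = \left(\left(12155 - 3345\right) + 6375\right) - 71 = \left(8810 + 6375\right) - 71 = 15185 - 71 = 15114$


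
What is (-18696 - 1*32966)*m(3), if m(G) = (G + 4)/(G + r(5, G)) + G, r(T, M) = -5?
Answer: 25831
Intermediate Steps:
m(G) = G + (4 + G)/(-5 + G) (m(G) = (G + 4)/(G - 5) + G = (4 + G)/(-5 + G) + G = G + (4 + G)/(-5 + G))
(-18696 - 1*32966)*m(3) = (-18696 - 1*32966)*((4 + 3**2 - 4*3)/(-5 + 3)) = (-18696 - 32966)*((4 + 9 - 12)/(-2)) = -(-25831) = -51662*(-1/2) = 25831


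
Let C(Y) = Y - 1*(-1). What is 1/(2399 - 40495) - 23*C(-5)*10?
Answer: 35048319/38096 ≈ 920.00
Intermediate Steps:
C(Y) = 1 + Y (C(Y) = Y + 1 = 1 + Y)
1/(2399 - 40495) - 23*C(-5)*10 = 1/(2399 - 40495) - 23*(1 - 5)*10 = 1/(-38096) - 23*(-4)*10 = -1/38096 + 92*10 = -1/38096 + 920 = 35048319/38096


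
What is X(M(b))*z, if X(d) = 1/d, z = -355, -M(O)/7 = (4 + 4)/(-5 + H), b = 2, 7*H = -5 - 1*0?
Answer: -1775/49 ≈ -36.224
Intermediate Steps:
H = -5/7 (H = (-5 - 1*0)/7 = (-5 + 0)/7 = (⅐)*(-5) = -5/7 ≈ -0.71429)
M(O) = 49/5 (M(O) = -7*(4 + 4)/(-5 - 5/7) = -56/(-40/7) = -56*(-7)/40 = -7*(-7/5) = 49/5)
X(M(b))*z = -355/(49/5) = (5/49)*(-355) = -1775/49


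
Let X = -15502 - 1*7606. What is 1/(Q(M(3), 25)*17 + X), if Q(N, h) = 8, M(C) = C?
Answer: -1/22972 ≈ -4.3531e-5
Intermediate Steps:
X = -23108 (X = -15502 - 7606 = -23108)
1/(Q(M(3), 25)*17 + X) = 1/(8*17 - 23108) = 1/(136 - 23108) = 1/(-22972) = -1/22972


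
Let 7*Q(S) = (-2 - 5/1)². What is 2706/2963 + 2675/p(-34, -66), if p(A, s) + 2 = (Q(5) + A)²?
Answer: 9893287/2154101 ≈ 4.5928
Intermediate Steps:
Q(S) = 7 (Q(S) = (-2 - 5/1)²/7 = (-2 - 5*1)²/7 = (-2 - 5)²/7 = (⅐)*(-7)² = (⅐)*49 = 7)
p(A, s) = -2 + (7 + A)²
2706/2963 + 2675/p(-34, -66) = 2706/2963 + 2675/(-2 + (7 - 34)²) = 2706*(1/2963) + 2675/(-2 + (-27)²) = 2706/2963 + 2675/(-2 + 729) = 2706/2963 + 2675/727 = 9893287/2154101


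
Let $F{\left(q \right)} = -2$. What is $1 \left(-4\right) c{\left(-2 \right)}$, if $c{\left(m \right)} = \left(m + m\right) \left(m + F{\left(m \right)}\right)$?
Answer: $-64$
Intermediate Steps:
$c{\left(m \right)} = 2 m \left(-2 + m\right)$ ($c{\left(m \right)} = \left(m + m\right) \left(m - 2\right) = 2 m \left(-2 + m\right)$)
$1 \left(-4\right) c{\left(-2 \right)} = 1 \left(-4\right) 2 \left(-2\right) \left(-2 - 2\right) = - 4 \cdot 2 \left(-2\right) \left(-4\right) = \left(-4\right) 16 = -64$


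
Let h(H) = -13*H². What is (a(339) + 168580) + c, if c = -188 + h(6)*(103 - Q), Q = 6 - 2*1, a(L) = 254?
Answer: 122314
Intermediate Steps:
Q = 4 (Q = 6 - 2 = 4)
c = -46520 (c = -188 + (-13*6²)*(103 - 1*4) = -188 + (-13*36)*(103 - 4) = -188 - 468*99 = -188 - 46332 = -46520)
(a(339) + 168580) + c = (254 + 168580) - 46520 = 168834 - 46520 = 122314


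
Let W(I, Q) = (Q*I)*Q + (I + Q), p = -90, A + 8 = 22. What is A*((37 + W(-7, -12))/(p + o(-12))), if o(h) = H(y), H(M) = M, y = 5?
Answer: 2772/17 ≈ 163.06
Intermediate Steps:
A = 14 (A = -8 + 22 = 14)
o(h) = 5
W(I, Q) = I + Q + I*Q² (W(I, Q) = (I*Q)*Q + (I + Q) = I*Q² + (I + Q) = I + Q + I*Q²)
A*((37 + W(-7, -12))/(p + o(-12))) = 14*((37 + (-7 - 12 - 7*(-12)²))/(-90 + 5)) = 14*((37 + (-7 - 12 - 7*144))/(-85)) = 14*((37 + (-7 - 12 - 1008))*(-1/85)) = 14*((37 - 1027)*(-1/85)) = 14*(-990*(-1/85)) = 14*(198/17) = 2772/17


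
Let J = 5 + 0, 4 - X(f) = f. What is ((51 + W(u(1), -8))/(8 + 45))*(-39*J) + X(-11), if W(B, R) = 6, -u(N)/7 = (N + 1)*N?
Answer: -10320/53 ≈ -194.72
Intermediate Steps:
u(N) = -7*N*(1 + N) (u(N) = -7*(N + 1)*N = -7*(1 + N)*N = -7*N*(1 + N))
X(f) = 4 - f
J = 5
((51 + W(u(1), -8))/(8 + 45))*(-39*J) + X(-11) = ((51 + 6)/(8 + 45))*(-39*5) + (4 - 1*(-11)) = (57/53)*(-195) + (4 + 11) = (57*(1/53))*(-195) + 15 = (57/53)*(-195) + 15 = -11115/53 + 15 = -10320/53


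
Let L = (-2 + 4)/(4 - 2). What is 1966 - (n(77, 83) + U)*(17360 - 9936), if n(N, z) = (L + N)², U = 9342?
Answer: -114520658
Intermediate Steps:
L = 1 (L = 2/2 = 2*(½) = 1)
n(N, z) = (1 + N)²
1966 - (n(77, 83) + U)*(17360 - 9936) = 1966 - ((1 + 77)² + 9342)*(17360 - 9936) = 1966 - (78² + 9342)*7424 = 1966 - (6084 + 9342)*7424 = 1966 - 15426*7424 = 1966 - 1*114522624 = 1966 - 114522624 = -114520658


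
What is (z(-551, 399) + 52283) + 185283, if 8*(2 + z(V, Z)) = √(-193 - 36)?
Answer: 237564 + I*√229/8 ≈ 2.3756e+5 + 1.8916*I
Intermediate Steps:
z(V, Z) = -2 + I*√229/8 (z(V, Z) = -2 + √(-193 - 36)/8 = -2 + √(-229)/8 = -2 + (I*√229)/8 = -2 + I*√229/8)
(z(-551, 399) + 52283) + 185283 = ((-2 + I*√229/8) + 52283) + 185283 = (52281 + I*√229/8) + 185283 = 237564 + I*√229/8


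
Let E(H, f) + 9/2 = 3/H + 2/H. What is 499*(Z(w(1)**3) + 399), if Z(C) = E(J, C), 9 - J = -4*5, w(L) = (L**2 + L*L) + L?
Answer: 11422609/58 ≈ 1.9694e+5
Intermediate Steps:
w(L) = L + 2*L**2 (w(L) = (L**2 + L**2) + L = 2*L**2 + L = L + 2*L**2)
J = 29 (J = 9 - (-4)*5 = 9 - 1*(-20) = 9 + 20 = 29)
E(H, f) = -9/2 + 5/H (E(H, f) = -9/2 + (3/H + 2/H) = -9/2 + 5/H)
Z(C) = -251/58 (Z(C) = -9/2 + 5/29 = -251/58)
499*(Z(w(1)**3) + 399) = 499*(-251/58 + 399) = 499*(22891/58) = 11422609/58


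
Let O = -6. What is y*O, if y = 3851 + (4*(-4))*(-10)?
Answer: -24066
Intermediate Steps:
y = 4011 (y = 3851 - 16*(-10) = 3851 + 160 = 4011)
y*O = 4011*(-6) = -24066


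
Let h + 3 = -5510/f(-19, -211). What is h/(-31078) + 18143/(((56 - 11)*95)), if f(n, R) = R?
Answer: 118951111319/28033132950 ≈ 4.2432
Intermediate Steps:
h = 4877/211 (h = -3 - 5510/(-211) = -3 - 5510*(-1/211) = -3 + 5510/211 = 4877/211 ≈ 23.114)
h/(-31078) + 18143/(((56 - 11)*95)) = (4877/211)/(-31078) + 18143/(((56 - 11)*95)) = (4877/211)*(-1/31078) + 18143/((45*95)) = -4877/6557458 + 18143/4275 = 118951111319/28033132950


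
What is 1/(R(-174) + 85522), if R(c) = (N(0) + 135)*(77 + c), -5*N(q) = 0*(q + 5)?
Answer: 1/72427 ≈ 1.3807e-5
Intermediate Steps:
N(q) = 0 (N(q) = -0*(q + 5) = -0*(5 + q) = -⅕*0 = 0)
R(c) = 10395 + 135*c (R(c) = (0 + 135)*(77 + c) = 135*(77 + c) = 10395 + 135*c)
1/(R(-174) + 85522) = 1/((10395 + 135*(-174)) + 85522) = 1/((10395 - 23490) + 85522) = 1/(-13095 + 85522) = 1/72427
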